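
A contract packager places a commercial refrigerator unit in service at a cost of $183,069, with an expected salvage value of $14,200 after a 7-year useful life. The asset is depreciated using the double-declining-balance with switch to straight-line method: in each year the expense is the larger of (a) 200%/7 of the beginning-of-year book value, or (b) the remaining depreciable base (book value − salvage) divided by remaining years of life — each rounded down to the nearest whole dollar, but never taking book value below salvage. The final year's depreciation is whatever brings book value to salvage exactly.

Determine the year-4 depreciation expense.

Depreciable base = $183,069 − $14,200 = $168,869.
Year 1: DB = ⌊$183,069 × 200%/7⌋ = $52,305; SL = ⌊$168,869/7⌋ = $24,124 → take DB $52,305. Book value $130,764.
Year 2: DB = ⌊$130,764 × 200%/7⌋ = $37,361; SL = ⌊$116,564/6⌋ = $19,427 → take DB $37,361. Book value $93,403.
Year 3: DB = ⌊$93,403 × 200%/7⌋ = $26,686; SL = ⌊$79,203/5⌋ = $15,840 → take DB $26,686. Book value $66,717.
Year 4: DB = ⌊$66,717 × 200%/7⌋ = $19,062; SL = ⌊$52,517/4⌋ = $13,129 → take DB $19,062. Book value $47,655.

$19,062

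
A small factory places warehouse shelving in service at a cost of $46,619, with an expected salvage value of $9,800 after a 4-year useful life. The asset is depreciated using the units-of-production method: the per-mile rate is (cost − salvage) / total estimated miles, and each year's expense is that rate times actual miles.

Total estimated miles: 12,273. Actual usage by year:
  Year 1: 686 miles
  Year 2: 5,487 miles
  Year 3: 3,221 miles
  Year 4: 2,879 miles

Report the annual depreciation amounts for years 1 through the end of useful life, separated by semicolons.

$2,058; $16,461; $9,663; $8,637

Depreciable base = $46,619 − $9,800 = $36,819.
Rate = $36,819 / 12,273 miles = $3 per mile.
Year 1: 686 × $3 = $2,058. Book value $44,561.
Year 2: 5,487 × $3 = $16,461. Book value $28,100.
Year 3: 3,221 × $3 = $9,663. Book value $18,437.
Year 4: 2,879 × $3 = $8,637. Book value $9,800.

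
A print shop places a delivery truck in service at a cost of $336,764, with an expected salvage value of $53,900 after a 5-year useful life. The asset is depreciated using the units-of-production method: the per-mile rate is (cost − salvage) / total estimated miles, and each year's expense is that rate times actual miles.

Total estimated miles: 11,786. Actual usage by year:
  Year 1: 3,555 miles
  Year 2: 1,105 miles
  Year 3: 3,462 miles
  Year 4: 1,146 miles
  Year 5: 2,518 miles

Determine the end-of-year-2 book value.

Depreciable base = $336,764 − $53,900 = $282,864.
Rate = $282,864 / 11,786 miles = $24 per mile.
Year 1: 3,555 × $24 = $85,320. Book value $251,444.
Year 2: 1,105 × $24 = $26,520. Book value $224,924.

$224,924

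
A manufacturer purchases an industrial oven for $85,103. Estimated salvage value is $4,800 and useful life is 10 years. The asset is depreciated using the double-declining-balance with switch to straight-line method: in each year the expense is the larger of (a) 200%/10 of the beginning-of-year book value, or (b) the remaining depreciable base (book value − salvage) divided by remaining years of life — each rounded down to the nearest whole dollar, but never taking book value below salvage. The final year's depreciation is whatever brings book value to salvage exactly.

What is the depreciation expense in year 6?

Depreciable base = $85,103 − $4,800 = $80,303.
Year 1: DB = ⌊$85,103 × 200%/10⌋ = $17,020; SL = ⌊$80,303/10⌋ = $8,030 → take DB $17,020. Book value $68,083.
Year 2: DB = ⌊$68,083 × 200%/10⌋ = $13,616; SL = ⌊$63,283/9⌋ = $7,031 → take DB $13,616. Book value $54,467.
Year 3: DB = ⌊$54,467 × 200%/10⌋ = $10,893; SL = ⌊$49,667/8⌋ = $6,208 → take DB $10,893. Book value $43,574.
Year 4: DB = ⌊$43,574 × 200%/10⌋ = $8,714; SL = ⌊$38,774/7⌋ = $5,539 → take DB $8,714. Book value $34,860.
Year 5: DB = ⌊$34,860 × 200%/10⌋ = $6,972; SL = ⌊$30,060/6⌋ = $5,010 → take DB $6,972. Book value $27,888.
Year 6: DB = ⌊$27,888 × 200%/10⌋ = $5,577; SL = ⌊$23,088/5⌋ = $4,617 → take DB $5,577. Book value $22,311.

$5,577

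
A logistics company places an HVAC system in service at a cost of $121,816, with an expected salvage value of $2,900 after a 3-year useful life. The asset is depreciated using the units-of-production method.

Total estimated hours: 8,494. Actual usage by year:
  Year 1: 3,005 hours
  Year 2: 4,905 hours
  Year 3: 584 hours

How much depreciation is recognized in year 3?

$8,176

Depreciable base = $121,816 − $2,900 = $118,916.
Rate = $118,916 / 8,494 hours = $14 per hour.
Year 1: 3,005 × $14 = $42,070. Book value $79,746.
Year 2: 4,905 × $14 = $68,670. Book value $11,076.
Year 3: 584 × $14 = $8,176. Book value $2,900.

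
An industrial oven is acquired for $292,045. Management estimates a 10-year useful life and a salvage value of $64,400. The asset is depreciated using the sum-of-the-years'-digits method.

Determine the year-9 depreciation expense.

$8,278

Depreciable base = $292,045 − $64,400 = $227,645.
Sum of the years' digits = 10+9+8+7+6+5+4+3+2+1 = 55.
Year 1: $227,645 × 10/55 = $41,390. Book value $250,655.
Year 2: $227,645 × 9/55 = $37,251. Book value $213,404.
Year 3: $227,645 × 8/55 = $33,112. Book value $180,292.
Year 4: $227,645 × 7/55 = $28,973. Book value $151,319.
Year 5: $227,645 × 6/55 = $24,834. Book value $126,485.
Year 6: $227,645 × 5/55 = $20,695. Book value $105,790.
Year 7: $227,645 × 4/55 = $16,556. Book value $89,234.
Year 8: $227,645 × 3/55 = $12,417. Book value $76,817.
Year 9: $227,645 × 2/55 = $8,278. Book value $68,539.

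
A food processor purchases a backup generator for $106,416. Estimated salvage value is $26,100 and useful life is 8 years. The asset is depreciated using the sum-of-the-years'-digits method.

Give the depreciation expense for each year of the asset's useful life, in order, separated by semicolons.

Depreciable base = $106,416 − $26,100 = $80,316.
Sum of the years' digits = 8+7+6+5+4+3+2+1 = 36.
Year 1: $80,316 × 8/36 = $17,848. Book value $88,568.
Year 2: $80,316 × 7/36 = $15,617. Book value $72,951.
Year 3: $80,316 × 6/36 = $13,386. Book value $59,565.
Year 4: $80,316 × 5/36 = $11,155. Book value $48,410.
Year 5: $80,316 × 4/36 = $8,924. Book value $39,486.
Year 6: $80,316 × 3/36 = $6,693. Book value $32,793.
Year 7: $80,316 × 2/36 = $4,462. Book value $28,331.
Year 8: $80,316 × 1/36 = $2,231. Book value $26,100.

$17,848; $15,617; $13,386; $11,155; $8,924; $6,693; $4,462; $2,231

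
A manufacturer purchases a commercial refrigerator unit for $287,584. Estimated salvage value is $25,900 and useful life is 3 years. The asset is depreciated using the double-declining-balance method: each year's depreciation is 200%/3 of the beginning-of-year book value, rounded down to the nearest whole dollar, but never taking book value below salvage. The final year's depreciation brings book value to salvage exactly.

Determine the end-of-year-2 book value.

Depreciable base = $287,584 − $25,900 = $261,684.
Year 1: ⌊$287,584 × 200%/3⌋ = $191,722. Book value $95,862.
Year 2: ⌊$95,862 × 200%/3⌋ = $63,908. Book value $31,954.

$31,954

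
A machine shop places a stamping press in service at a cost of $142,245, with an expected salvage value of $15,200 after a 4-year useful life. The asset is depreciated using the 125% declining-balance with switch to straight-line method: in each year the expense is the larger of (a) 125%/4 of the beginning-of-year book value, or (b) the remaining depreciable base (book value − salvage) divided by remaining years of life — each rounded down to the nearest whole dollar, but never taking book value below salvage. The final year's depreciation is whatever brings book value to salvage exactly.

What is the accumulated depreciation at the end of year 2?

$75,011

Depreciable base = $142,245 − $15,200 = $127,045.
Year 1: DB = ⌊$142,245 × 125%/4⌋ = $44,451; SL = ⌊$127,045/4⌋ = $31,761 → take DB $44,451. Book value $97,794.
Year 2: DB = ⌊$97,794 × 125%/4⌋ = $30,560; SL = ⌊$82,594/3⌋ = $27,531 → take DB $30,560. Book value $67,234.
Accumulated through year 2 = $142,245 − $67,234 = $75,011.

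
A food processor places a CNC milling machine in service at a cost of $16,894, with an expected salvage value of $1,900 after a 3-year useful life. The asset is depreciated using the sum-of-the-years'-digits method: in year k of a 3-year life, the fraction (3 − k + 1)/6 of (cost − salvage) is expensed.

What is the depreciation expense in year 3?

Depreciable base = $16,894 − $1,900 = $14,994.
Sum of the years' digits = 3+2+1 = 6.
Year 1: $14,994 × 3/6 = $7,497. Book value $9,397.
Year 2: $14,994 × 2/6 = $4,998. Book value $4,399.
Year 3: $14,994 × 1/6 = $2,499. Book value $1,900.

$2,499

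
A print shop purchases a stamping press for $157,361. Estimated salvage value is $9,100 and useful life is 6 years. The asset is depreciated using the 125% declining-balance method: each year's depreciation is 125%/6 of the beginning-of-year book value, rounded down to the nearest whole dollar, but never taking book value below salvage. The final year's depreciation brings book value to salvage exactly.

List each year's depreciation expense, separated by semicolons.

Depreciable base = $157,361 − $9,100 = $148,261.
Year 1: ⌊$157,361 × 125%/6⌋ = $32,783. Book value $124,578.
Year 2: ⌊$124,578 × 125%/6⌋ = $25,953. Book value $98,625.
Year 3: ⌊$98,625 × 125%/6⌋ = $20,546. Book value $78,079.
Year 4: ⌊$78,079 × 125%/6⌋ = $16,266. Book value $61,813.
Year 5: ⌊$61,813 × 125%/6⌋ = $12,877. Book value $48,936.
Year 6 (final): $48,936 − $9,100 = $39,836. Book value $9,100.

$32,783; $25,953; $20,546; $16,266; $12,877; $39,836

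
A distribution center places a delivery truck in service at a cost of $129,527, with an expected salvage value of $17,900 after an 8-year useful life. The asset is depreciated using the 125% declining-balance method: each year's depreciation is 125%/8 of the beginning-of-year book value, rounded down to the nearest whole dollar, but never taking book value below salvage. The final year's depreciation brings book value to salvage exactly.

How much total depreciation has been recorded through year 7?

$90,092

Depreciable base = $129,527 − $17,900 = $111,627.
Year 1: ⌊$129,527 × 125%/8⌋ = $20,238. Book value $109,289.
Year 2: ⌊$109,289 × 125%/8⌋ = $17,076. Book value $92,213.
Year 3: ⌊$92,213 × 125%/8⌋ = $14,408. Book value $77,805.
Year 4: ⌊$77,805 × 125%/8⌋ = $12,157. Book value $65,648.
Year 5: ⌊$65,648 × 125%/8⌋ = $10,257. Book value $55,391.
Year 6: ⌊$55,391 × 125%/8⌋ = $8,654. Book value $46,737.
Year 7: ⌊$46,737 × 125%/8⌋ = $7,302. Book value $39,435.
Accumulated through year 7 = $129,527 − $39,435 = $90,092.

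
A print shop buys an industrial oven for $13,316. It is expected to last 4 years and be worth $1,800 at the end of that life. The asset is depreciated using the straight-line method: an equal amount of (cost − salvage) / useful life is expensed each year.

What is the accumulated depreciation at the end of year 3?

$8,637

Depreciable base = $13,316 − $1,800 = $11,516.
Annual expense = $11,516 / 4 = $2,879.
End of year 1: book value $10,437.
End of year 2: book value $7,558.
End of year 3: book value $4,679.
Accumulated through year 3 = $13,316 − $4,679 = $8,637.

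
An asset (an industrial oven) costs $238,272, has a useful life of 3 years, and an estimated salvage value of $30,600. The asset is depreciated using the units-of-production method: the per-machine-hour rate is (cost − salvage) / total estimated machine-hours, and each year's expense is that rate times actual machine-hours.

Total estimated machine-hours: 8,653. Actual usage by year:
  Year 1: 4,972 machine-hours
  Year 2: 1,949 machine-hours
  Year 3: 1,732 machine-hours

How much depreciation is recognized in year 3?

Depreciable base = $238,272 − $30,600 = $207,672.
Rate = $207,672 / 8,653 machine-hours = $24 per machine-hour.
Year 1: 4,972 × $24 = $119,328. Book value $118,944.
Year 2: 1,949 × $24 = $46,776. Book value $72,168.
Year 3: 1,732 × $24 = $41,568. Book value $30,600.

$41,568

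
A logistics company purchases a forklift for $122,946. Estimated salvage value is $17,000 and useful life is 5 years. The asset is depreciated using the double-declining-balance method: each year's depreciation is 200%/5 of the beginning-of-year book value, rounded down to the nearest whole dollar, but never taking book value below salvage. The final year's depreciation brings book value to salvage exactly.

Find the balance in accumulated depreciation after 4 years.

$105,946

Depreciable base = $122,946 − $17,000 = $105,946.
Year 1: ⌊$122,946 × 200%/5⌋ = $49,178. Book value $73,768.
Year 2: ⌊$73,768 × 200%/5⌋ = $29,507. Book value $44,261.
Year 3: ⌊$44,261 × 200%/5⌋ = $17,704. Book value $26,557.
Year 4: ⌊$26,557 × 200%/5⌋ = $10,622, capped at $9,557. Book value $17,000.
Accumulated through year 4 = $122,946 − $17,000 = $105,946.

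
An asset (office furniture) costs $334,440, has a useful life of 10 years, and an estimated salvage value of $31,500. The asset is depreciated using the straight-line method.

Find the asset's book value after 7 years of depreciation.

Depreciable base = $334,440 − $31,500 = $302,940.
Annual expense = $302,940 / 10 = $30,294.
End of year 1: book value $304,146.
End of year 2: book value $273,852.
End of year 3: book value $243,558.
End of year 4: book value $213,264.
End of year 5: book value $182,970.
End of year 6: book value $152,676.
End of year 7: book value $122,382.

$122,382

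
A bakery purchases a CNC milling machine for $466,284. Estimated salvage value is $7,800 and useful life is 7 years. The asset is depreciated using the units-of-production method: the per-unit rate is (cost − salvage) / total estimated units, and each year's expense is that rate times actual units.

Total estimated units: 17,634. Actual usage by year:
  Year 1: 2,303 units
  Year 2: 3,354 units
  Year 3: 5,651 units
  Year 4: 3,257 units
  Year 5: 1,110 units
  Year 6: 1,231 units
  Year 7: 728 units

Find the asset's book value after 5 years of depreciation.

Depreciable base = $466,284 − $7,800 = $458,484.
Rate = $458,484 / 17,634 units = $26 per unit.
Year 1: 2,303 × $26 = $59,878. Book value $406,406.
Year 2: 3,354 × $26 = $87,204. Book value $319,202.
Year 3: 5,651 × $26 = $146,926. Book value $172,276.
Year 4: 3,257 × $26 = $84,682. Book value $87,594.
Year 5: 1,110 × $26 = $28,860. Book value $58,734.

$58,734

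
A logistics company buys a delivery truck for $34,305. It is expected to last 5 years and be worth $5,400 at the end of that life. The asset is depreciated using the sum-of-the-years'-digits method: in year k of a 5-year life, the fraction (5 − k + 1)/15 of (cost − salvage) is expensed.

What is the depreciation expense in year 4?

$3,854

Depreciable base = $34,305 − $5,400 = $28,905.
Sum of the years' digits = 5+4+3+2+1 = 15.
Year 1: $28,905 × 5/15 = $9,635. Book value $24,670.
Year 2: $28,905 × 4/15 = $7,708. Book value $16,962.
Year 3: $28,905 × 3/15 = $5,781. Book value $11,181.
Year 4: $28,905 × 2/15 = $3,854. Book value $7,327.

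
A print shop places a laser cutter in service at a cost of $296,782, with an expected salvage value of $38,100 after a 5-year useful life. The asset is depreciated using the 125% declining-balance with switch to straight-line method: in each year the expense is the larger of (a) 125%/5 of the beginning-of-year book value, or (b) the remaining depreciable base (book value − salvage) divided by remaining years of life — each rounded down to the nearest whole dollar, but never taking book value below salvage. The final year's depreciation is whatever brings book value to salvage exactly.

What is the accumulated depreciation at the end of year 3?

$172,788

Depreciable base = $296,782 − $38,100 = $258,682.
Year 1: DB = ⌊$296,782 × 125%/5⌋ = $74,195; SL = ⌊$258,682/5⌋ = $51,736 → take DB $74,195. Book value $222,587.
Year 2: DB = ⌊$222,587 × 125%/5⌋ = $55,646; SL = ⌊$184,487/4⌋ = $46,121 → take DB $55,646. Book value $166,941.
Year 3: DB = ⌊$166,941 × 125%/5⌋ = $41,735; SL = ⌊$128,841/3⌋ = $42,947 → take SL $42,947. Book value $123,994.
Accumulated through year 3 = $296,782 − $123,994 = $172,788.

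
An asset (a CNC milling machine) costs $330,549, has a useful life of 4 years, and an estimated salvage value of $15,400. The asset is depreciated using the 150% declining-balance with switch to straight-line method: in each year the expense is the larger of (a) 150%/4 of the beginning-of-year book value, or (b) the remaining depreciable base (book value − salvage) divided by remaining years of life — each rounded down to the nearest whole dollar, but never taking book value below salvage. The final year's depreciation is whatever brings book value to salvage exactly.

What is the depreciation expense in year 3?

$56,861

Depreciable base = $330,549 − $15,400 = $315,149.
Year 1: DB = ⌊$330,549 × 150%/4⌋ = $123,955; SL = ⌊$315,149/4⌋ = $78,787 → take DB $123,955. Book value $206,594.
Year 2: DB = ⌊$206,594 × 150%/4⌋ = $77,472; SL = ⌊$191,194/3⌋ = $63,731 → take DB $77,472. Book value $129,122.
Year 3: DB = ⌊$129,122 × 150%/4⌋ = $48,420; SL = ⌊$113,722/2⌋ = $56,861 → take SL $56,861. Book value $72,261.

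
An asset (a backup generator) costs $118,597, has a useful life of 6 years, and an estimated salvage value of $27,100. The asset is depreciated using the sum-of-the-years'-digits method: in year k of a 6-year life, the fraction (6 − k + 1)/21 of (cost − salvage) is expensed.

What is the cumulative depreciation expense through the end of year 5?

$87,140

Depreciable base = $118,597 − $27,100 = $91,497.
Sum of the years' digits = 6+5+4+3+2+1 = 21.
Year 1: $91,497 × 6/21 = $26,142. Book value $92,455.
Year 2: $91,497 × 5/21 = $21,785. Book value $70,670.
Year 3: $91,497 × 4/21 = $17,428. Book value $53,242.
Year 4: $91,497 × 3/21 = $13,071. Book value $40,171.
Year 5: $91,497 × 2/21 = $8,714. Book value $31,457.
Accumulated through year 5 = $118,597 − $31,457 = $87,140.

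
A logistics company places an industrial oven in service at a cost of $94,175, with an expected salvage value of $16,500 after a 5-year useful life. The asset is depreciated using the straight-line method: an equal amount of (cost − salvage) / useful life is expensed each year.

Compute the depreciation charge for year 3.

$15,535

Depreciable base = $94,175 − $16,500 = $77,675.
Annual expense = $77,675 / 5 = $15,535.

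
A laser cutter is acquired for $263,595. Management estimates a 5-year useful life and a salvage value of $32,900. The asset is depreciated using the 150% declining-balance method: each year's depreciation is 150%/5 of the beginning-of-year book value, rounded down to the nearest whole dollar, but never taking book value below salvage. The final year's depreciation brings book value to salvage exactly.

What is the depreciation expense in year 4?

Depreciable base = $263,595 − $32,900 = $230,695.
Year 1: ⌊$263,595 × 150%/5⌋ = $79,078. Book value $184,517.
Year 2: ⌊$184,517 × 150%/5⌋ = $55,355. Book value $129,162.
Year 3: ⌊$129,162 × 150%/5⌋ = $38,748. Book value $90,414.
Year 4: ⌊$90,414 × 150%/5⌋ = $27,124. Book value $63,290.

$27,124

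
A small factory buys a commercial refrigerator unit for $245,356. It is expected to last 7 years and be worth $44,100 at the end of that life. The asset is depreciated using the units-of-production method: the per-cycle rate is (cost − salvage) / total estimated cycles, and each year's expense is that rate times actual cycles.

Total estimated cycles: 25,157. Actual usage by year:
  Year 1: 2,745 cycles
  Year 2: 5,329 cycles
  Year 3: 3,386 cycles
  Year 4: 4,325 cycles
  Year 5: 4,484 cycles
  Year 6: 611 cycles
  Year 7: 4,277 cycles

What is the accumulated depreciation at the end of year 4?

$126,280

Depreciable base = $245,356 − $44,100 = $201,256.
Rate = $201,256 / 25,157 cycles = $8 per cycle.
Year 1: 2,745 × $8 = $21,960. Book value $223,396.
Year 2: 5,329 × $8 = $42,632. Book value $180,764.
Year 3: 3,386 × $8 = $27,088. Book value $153,676.
Year 4: 4,325 × $8 = $34,600. Book value $119,076.
Accumulated through year 4 = $245,356 − $119,076 = $126,280.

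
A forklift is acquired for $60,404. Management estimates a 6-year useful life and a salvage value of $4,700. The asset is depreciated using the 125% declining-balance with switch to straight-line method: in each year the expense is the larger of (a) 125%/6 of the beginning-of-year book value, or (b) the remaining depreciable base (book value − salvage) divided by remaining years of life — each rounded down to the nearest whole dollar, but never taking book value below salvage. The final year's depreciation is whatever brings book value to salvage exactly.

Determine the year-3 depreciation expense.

Depreciable base = $60,404 − $4,700 = $55,704.
Year 1: DB = ⌊$60,404 × 125%/6⌋ = $12,584; SL = ⌊$55,704/6⌋ = $9,284 → take DB $12,584. Book value $47,820.
Year 2: DB = ⌊$47,820 × 125%/6⌋ = $9,962; SL = ⌊$43,120/5⌋ = $8,624 → take DB $9,962. Book value $37,858.
Year 3: DB = ⌊$37,858 × 125%/6⌋ = $7,887; SL = ⌊$33,158/4⌋ = $8,289 → take SL $8,289. Book value $29,569.

$8,289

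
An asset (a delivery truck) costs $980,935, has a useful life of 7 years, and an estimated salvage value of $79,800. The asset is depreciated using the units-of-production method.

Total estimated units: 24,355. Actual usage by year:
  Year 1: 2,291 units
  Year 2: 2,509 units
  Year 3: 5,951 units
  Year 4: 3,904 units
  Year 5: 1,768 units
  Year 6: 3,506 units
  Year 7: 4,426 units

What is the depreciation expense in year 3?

$220,187

Depreciable base = $980,935 − $79,800 = $901,135.
Rate = $901,135 / 24,355 units = $37 per unit.
Year 1: 2,291 × $37 = $84,767. Book value $896,168.
Year 2: 2,509 × $37 = $92,833. Book value $803,335.
Year 3: 5,951 × $37 = $220,187. Book value $583,148.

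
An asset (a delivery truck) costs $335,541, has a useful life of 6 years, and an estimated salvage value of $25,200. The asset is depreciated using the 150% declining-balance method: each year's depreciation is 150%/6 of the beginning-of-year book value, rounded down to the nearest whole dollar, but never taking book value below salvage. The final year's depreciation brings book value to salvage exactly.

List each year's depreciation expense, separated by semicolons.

Depreciable base = $335,541 − $25,200 = $310,341.
Year 1: ⌊$335,541 × 150%/6⌋ = $83,885. Book value $251,656.
Year 2: ⌊$251,656 × 150%/6⌋ = $62,914. Book value $188,742.
Year 3: ⌊$188,742 × 150%/6⌋ = $47,185. Book value $141,557.
Year 4: ⌊$141,557 × 150%/6⌋ = $35,389. Book value $106,168.
Year 5: ⌊$106,168 × 150%/6⌋ = $26,542. Book value $79,626.
Year 6 (final): $79,626 − $25,200 = $54,426. Book value $25,200.

$83,885; $62,914; $47,185; $35,389; $26,542; $54,426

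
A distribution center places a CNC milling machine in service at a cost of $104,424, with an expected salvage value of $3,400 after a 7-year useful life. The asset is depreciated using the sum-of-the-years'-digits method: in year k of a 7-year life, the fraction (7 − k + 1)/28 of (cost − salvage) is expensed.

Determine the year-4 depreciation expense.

$14,432

Depreciable base = $104,424 − $3,400 = $101,024.
Sum of the years' digits = 7+6+5+4+3+2+1 = 28.
Year 1: $101,024 × 7/28 = $25,256. Book value $79,168.
Year 2: $101,024 × 6/28 = $21,648. Book value $57,520.
Year 3: $101,024 × 5/28 = $18,040. Book value $39,480.
Year 4: $101,024 × 4/28 = $14,432. Book value $25,048.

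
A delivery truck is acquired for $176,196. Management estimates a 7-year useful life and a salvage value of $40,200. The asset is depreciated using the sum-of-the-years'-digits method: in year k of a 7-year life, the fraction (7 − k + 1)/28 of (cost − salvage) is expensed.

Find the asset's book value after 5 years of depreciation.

Depreciable base = $176,196 − $40,200 = $135,996.
Sum of the years' digits = 7+6+5+4+3+2+1 = 28.
Year 1: $135,996 × 7/28 = $33,999. Book value $142,197.
Year 2: $135,996 × 6/28 = $29,142. Book value $113,055.
Year 3: $135,996 × 5/28 = $24,285. Book value $88,770.
Year 4: $135,996 × 4/28 = $19,428. Book value $69,342.
Year 5: $135,996 × 3/28 = $14,571. Book value $54,771.

$54,771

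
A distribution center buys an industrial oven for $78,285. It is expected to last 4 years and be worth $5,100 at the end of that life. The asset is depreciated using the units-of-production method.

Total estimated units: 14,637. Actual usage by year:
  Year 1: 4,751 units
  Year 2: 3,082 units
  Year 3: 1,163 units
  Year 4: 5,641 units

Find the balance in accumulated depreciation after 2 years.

Depreciable base = $78,285 − $5,100 = $73,185.
Rate = $73,185 / 14,637 units = $5 per unit.
Year 1: 4,751 × $5 = $23,755. Book value $54,530.
Year 2: 3,082 × $5 = $15,410. Book value $39,120.
Accumulated through year 2 = $78,285 − $39,120 = $39,165.

$39,165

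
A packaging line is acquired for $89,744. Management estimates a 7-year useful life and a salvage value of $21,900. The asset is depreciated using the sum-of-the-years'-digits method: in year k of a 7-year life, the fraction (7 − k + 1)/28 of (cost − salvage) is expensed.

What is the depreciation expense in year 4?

$9,692

Depreciable base = $89,744 − $21,900 = $67,844.
Sum of the years' digits = 7+6+5+4+3+2+1 = 28.
Year 1: $67,844 × 7/28 = $16,961. Book value $72,783.
Year 2: $67,844 × 6/28 = $14,538. Book value $58,245.
Year 3: $67,844 × 5/28 = $12,115. Book value $46,130.
Year 4: $67,844 × 4/28 = $9,692. Book value $36,438.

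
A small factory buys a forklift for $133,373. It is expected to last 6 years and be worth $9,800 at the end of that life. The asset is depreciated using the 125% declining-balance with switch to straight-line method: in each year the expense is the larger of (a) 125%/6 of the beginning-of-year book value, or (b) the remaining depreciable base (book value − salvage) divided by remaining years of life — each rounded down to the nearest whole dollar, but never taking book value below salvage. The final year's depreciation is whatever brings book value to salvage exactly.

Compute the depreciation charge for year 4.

$18,447

Depreciable base = $133,373 − $9,800 = $123,573.
Year 1: DB = ⌊$133,373 × 125%/6⌋ = $27,786; SL = ⌊$123,573/6⌋ = $20,595 → take DB $27,786. Book value $105,587.
Year 2: DB = ⌊$105,587 × 125%/6⌋ = $21,997; SL = ⌊$95,787/5⌋ = $19,157 → take DB $21,997. Book value $83,590.
Year 3: DB = ⌊$83,590 × 125%/6⌋ = $17,414; SL = ⌊$73,790/4⌋ = $18,447 → take SL $18,447. Book value $65,143.
Year 4: DB = ⌊$65,143 × 125%/6⌋ = $13,571; SL = ⌊$55,343/3⌋ = $18,447 → take SL $18,447. Book value $46,696.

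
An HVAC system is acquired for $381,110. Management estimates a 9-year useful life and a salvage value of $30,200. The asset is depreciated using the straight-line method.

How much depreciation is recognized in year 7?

Depreciable base = $381,110 − $30,200 = $350,910.
Annual expense = $350,910 / 9 = $38,990.

$38,990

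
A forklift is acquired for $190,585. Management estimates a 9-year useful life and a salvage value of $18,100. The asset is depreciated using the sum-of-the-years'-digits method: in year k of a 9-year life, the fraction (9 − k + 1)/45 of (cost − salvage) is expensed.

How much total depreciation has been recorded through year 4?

Depreciable base = $190,585 − $18,100 = $172,485.
Sum of the years' digits = 9+8+7+6+5+4+3+2+1 = 45.
Year 1: $172,485 × 9/45 = $34,497. Book value $156,088.
Year 2: $172,485 × 8/45 = $30,664. Book value $125,424.
Year 3: $172,485 × 7/45 = $26,831. Book value $98,593.
Year 4: $172,485 × 6/45 = $22,998. Book value $75,595.
Accumulated through year 4 = $190,585 − $75,595 = $114,990.

$114,990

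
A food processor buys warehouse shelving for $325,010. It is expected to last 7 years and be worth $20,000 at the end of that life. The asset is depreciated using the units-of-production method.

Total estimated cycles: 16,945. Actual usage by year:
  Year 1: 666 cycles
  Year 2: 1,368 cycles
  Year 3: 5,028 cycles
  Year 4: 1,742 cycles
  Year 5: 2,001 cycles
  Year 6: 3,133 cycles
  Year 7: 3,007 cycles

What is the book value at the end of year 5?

$130,520

Depreciable base = $325,010 − $20,000 = $305,010.
Rate = $305,010 / 16,945 cycles = $18 per cycle.
Year 1: 666 × $18 = $11,988. Book value $313,022.
Year 2: 1,368 × $18 = $24,624. Book value $288,398.
Year 3: 5,028 × $18 = $90,504. Book value $197,894.
Year 4: 1,742 × $18 = $31,356. Book value $166,538.
Year 5: 2,001 × $18 = $36,018. Book value $130,520.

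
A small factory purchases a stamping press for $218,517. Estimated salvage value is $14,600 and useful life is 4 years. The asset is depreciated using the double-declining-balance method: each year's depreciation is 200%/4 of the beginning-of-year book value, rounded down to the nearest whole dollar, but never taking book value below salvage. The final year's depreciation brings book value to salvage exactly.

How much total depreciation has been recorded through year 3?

$191,202

Depreciable base = $218,517 − $14,600 = $203,917.
Year 1: ⌊$218,517 × 200%/4⌋ = $109,258. Book value $109,259.
Year 2: ⌊$109,259 × 200%/4⌋ = $54,629. Book value $54,630.
Year 3: ⌊$54,630 × 200%/4⌋ = $27,315. Book value $27,315.
Accumulated through year 3 = $218,517 − $27,315 = $191,202.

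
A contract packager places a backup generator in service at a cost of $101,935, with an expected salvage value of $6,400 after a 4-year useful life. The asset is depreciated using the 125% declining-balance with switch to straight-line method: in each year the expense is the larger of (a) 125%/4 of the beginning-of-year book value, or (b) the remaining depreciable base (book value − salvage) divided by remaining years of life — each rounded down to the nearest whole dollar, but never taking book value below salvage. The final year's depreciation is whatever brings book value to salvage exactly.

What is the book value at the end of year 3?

$27,291

Depreciable base = $101,935 − $6,400 = $95,535.
Year 1: DB = ⌊$101,935 × 125%/4⌋ = $31,854; SL = ⌊$95,535/4⌋ = $23,883 → take DB $31,854. Book value $70,081.
Year 2: DB = ⌊$70,081 × 125%/4⌋ = $21,900; SL = ⌊$63,681/3⌋ = $21,227 → take DB $21,900. Book value $48,181.
Year 3: DB = ⌊$48,181 × 125%/4⌋ = $15,056; SL = ⌊$41,781/2⌋ = $20,890 → take SL $20,890. Book value $27,291.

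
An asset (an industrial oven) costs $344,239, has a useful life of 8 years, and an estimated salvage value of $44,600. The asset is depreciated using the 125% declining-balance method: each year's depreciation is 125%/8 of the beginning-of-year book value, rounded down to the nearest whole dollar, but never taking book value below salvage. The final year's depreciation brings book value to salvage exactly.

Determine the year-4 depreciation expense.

$32,308

Depreciable base = $344,239 − $44,600 = $299,639.
Year 1: ⌊$344,239 × 125%/8⌋ = $53,787. Book value $290,452.
Year 2: ⌊$290,452 × 125%/8⌋ = $45,383. Book value $245,069.
Year 3: ⌊$245,069 × 125%/8⌋ = $38,292. Book value $206,777.
Year 4: ⌊$206,777 × 125%/8⌋ = $32,308. Book value $174,469.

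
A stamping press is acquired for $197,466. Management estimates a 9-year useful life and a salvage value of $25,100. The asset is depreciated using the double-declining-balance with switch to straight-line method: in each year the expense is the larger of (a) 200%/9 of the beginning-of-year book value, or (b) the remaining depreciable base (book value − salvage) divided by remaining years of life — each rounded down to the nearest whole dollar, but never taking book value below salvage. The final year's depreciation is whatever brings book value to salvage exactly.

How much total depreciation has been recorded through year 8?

$171,020

Depreciable base = $197,466 − $25,100 = $172,366.
Year 1: DB = ⌊$197,466 × 200%/9⌋ = $43,881; SL = ⌊$172,366/9⌋ = $19,151 → take DB $43,881. Book value $153,585.
Year 2: DB = ⌊$153,585 × 200%/9⌋ = $34,130; SL = ⌊$128,485/8⌋ = $16,060 → take DB $34,130. Book value $119,455.
Year 3: DB = ⌊$119,455 × 200%/9⌋ = $26,545; SL = ⌊$94,355/7⌋ = $13,479 → take DB $26,545. Book value $92,910.
Year 4: DB = ⌊$92,910 × 200%/9⌋ = $20,646; SL = ⌊$67,810/6⌋ = $11,301 → take DB $20,646. Book value $72,264.
Year 5: DB = ⌊$72,264 × 200%/9⌋ = $16,058; SL = ⌊$47,164/5⌋ = $9,432 → take DB $16,058. Book value $56,206.
Year 6: DB = ⌊$56,206 × 200%/9⌋ = $12,490; SL = ⌊$31,106/4⌋ = $7,776 → take DB $12,490. Book value $43,716.
Year 7: DB = ⌊$43,716 × 200%/9⌋ = $9,714; SL = ⌊$18,616/3⌋ = $6,205 → take DB $9,714. Book value $34,002.
Year 8: DB = ⌊$34,002 × 200%/9⌋ = $7,556; SL = ⌊$8,902/2⌋ = $4,451 → take DB $7,556. Book value $26,446.
Accumulated through year 8 = $197,466 − $26,446 = $171,020.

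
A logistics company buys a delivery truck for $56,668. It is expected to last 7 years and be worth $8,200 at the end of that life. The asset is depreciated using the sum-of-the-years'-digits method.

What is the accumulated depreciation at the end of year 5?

Depreciable base = $56,668 − $8,200 = $48,468.
Sum of the years' digits = 7+6+5+4+3+2+1 = 28.
Year 1: $48,468 × 7/28 = $12,117. Book value $44,551.
Year 2: $48,468 × 6/28 = $10,386. Book value $34,165.
Year 3: $48,468 × 5/28 = $8,655. Book value $25,510.
Year 4: $48,468 × 4/28 = $6,924. Book value $18,586.
Year 5: $48,468 × 3/28 = $5,193. Book value $13,393.
Accumulated through year 5 = $56,668 − $13,393 = $43,275.

$43,275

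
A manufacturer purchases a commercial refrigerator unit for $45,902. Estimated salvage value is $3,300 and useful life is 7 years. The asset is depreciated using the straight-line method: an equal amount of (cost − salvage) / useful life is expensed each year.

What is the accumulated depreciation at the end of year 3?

Depreciable base = $45,902 − $3,300 = $42,602.
Annual expense = $42,602 / 7 = $6,086.
End of year 1: book value $39,816.
End of year 2: book value $33,730.
End of year 3: book value $27,644.
Accumulated through year 3 = $45,902 − $27,644 = $18,258.

$18,258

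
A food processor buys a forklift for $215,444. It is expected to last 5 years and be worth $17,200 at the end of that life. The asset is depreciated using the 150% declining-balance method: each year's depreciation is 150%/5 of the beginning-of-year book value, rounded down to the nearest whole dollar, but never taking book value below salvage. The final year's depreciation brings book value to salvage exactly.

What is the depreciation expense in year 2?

$45,243

Depreciable base = $215,444 − $17,200 = $198,244.
Year 1: ⌊$215,444 × 150%/5⌋ = $64,633. Book value $150,811.
Year 2: ⌊$150,811 × 150%/5⌋ = $45,243. Book value $105,568.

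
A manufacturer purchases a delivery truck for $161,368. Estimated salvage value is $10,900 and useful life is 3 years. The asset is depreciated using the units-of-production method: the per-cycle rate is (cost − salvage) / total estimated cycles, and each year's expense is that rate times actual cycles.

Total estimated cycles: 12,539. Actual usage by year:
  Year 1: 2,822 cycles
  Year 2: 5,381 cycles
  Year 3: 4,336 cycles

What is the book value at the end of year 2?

$62,932

Depreciable base = $161,368 − $10,900 = $150,468.
Rate = $150,468 / 12,539 cycles = $12 per cycle.
Year 1: 2,822 × $12 = $33,864. Book value $127,504.
Year 2: 5,381 × $12 = $64,572. Book value $62,932.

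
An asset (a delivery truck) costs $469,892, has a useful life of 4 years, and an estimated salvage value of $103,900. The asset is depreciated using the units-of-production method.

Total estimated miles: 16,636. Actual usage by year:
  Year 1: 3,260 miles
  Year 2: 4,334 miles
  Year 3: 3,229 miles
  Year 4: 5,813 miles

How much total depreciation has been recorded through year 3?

$238,106

Depreciable base = $469,892 − $103,900 = $365,992.
Rate = $365,992 / 16,636 miles = $22 per mile.
Year 1: 3,260 × $22 = $71,720. Book value $398,172.
Year 2: 4,334 × $22 = $95,348. Book value $302,824.
Year 3: 3,229 × $22 = $71,038. Book value $231,786.
Accumulated through year 3 = $469,892 − $231,786 = $238,106.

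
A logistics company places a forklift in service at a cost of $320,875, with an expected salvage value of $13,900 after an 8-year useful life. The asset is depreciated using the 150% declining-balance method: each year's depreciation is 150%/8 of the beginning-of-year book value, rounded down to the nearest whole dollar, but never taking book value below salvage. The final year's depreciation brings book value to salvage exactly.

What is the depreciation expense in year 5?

$26,220

Depreciable base = $320,875 − $13,900 = $306,975.
Year 1: ⌊$320,875 × 150%/8⌋ = $60,164. Book value $260,711.
Year 2: ⌊$260,711 × 150%/8⌋ = $48,883. Book value $211,828.
Year 3: ⌊$211,828 × 150%/8⌋ = $39,717. Book value $172,111.
Year 4: ⌊$172,111 × 150%/8⌋ = $32,270. Book value $139,841.
Year 5: ⌊$139,841 × 150%/8⌋ = $26,220. Book value $113,621.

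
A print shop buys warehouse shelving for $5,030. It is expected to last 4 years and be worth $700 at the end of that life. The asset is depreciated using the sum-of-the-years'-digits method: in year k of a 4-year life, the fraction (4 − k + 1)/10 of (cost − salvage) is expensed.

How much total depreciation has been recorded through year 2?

Depreciable base = $5,030 − $700 = $4,330.
Sum of the years' digits = 4+3+2+1 = 10.
Year 1: $4,330 × 4/10 = $1,732. Book value $3,298.
Year 2: $4,330 × 3/10 = $1,299. Book value $1,999.
Accumulated through year 2 = $5,030 − $1,999 = $3,031.

$3,031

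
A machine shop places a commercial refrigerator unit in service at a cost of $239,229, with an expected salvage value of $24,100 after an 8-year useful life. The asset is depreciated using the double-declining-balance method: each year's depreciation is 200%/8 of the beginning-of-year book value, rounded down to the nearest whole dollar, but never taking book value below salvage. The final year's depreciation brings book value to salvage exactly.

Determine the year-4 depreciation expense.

$25,231

Depreciable base = $239,229 − $24,100 = $215,129.
Year 1: ⌊$239,229 × 200%/8⌋ = $59,807. Book value $179,422.
Year 2: ⌊$179,422 × 200%/8⌋ = $44,855. Book value $134,567.
Year 3: ⌊$134,567 × 200%/8⌋ = $33,641. Book value $100,926.
Year 4: ⌊$100,926 × 200%/8⌋ = $25,231. Book value $75,695.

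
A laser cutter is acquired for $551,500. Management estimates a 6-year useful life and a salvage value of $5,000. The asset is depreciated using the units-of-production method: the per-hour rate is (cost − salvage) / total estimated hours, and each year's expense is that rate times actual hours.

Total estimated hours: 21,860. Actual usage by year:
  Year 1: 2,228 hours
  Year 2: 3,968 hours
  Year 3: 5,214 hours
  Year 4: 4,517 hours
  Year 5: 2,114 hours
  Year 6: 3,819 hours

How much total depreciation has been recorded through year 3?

$285,250

Depreciable base = $551,500 − $5,000 = $546,500.
Rate = $546,500 / 21,860 hours = $25 per hour.
Year 1: 2,228 × $25 = $55,700. Book value $495,800.
Year 2: 3,968 × $25 = $99,200. Book value $396,600.
Year 3: 5,214 × $25 = $130,350. Book value $266,250.
Accumulated through year 3 = $551,500 − $266,250 = $285,250.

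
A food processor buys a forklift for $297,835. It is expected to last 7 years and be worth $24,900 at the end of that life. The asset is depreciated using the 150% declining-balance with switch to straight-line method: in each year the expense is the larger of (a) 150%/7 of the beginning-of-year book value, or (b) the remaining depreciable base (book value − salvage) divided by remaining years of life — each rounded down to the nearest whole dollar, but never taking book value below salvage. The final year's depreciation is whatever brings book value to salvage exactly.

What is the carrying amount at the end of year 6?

Depreciable base = $297,835 − $24,900 = $272,935.
Year 1: DB = ⌊$297,835 × 150%/7⌋ = $63,821; SL = ⌊$272,935/7⌋ = $38,990 → take DB $63,821. Book value $234,014.
Year 2: DB = ⌊$234,014 × 150%/7⌋ = $50,145; SL = ⌊$209,114/6⌋ = $34,852 → take DB $50,145. Book value $183,869.
Year 3: DB = ⌊$183,869 × 150%/7⌋ = $39,400; SL = ⌊$158,969/5⌋ = $31,793 → take DB $39,400. Book value $144,469.
Year 4: DB = ⌊$144,469 × 150%/7⌋ = $30,957; SL = ⌊$119,569/4⌋ = $29,892 → take DB $30,957. Book value $113,512.
Year 5: DB = ⌊$113,512 × 150%/7⌋ = $24,324; SL = ⌊$88,612/3⌋ = $29,537 → take SL $29,537. Book value $83,975.
Year 6: DB = ⌊$83,975 × 150%/7⌋ = $17,994; SL = ⌊$59,075/2⌋ = $29,537 → take SL $29,537. Book value $54,438.

$54,438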